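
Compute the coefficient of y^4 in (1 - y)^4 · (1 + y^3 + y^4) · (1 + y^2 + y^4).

(1 - y)^4 has coefficients 1,-4,6,-4,1 for degrees 0…4.
(1 + y^3 + y^4) has coefficients 1,0,0,1,1 for degrees 0…4.
Finally multiplying by (1 + y^2 + y^4), the product of all factors after the first has coefficients 1,0,1,1,2 for degrees 0…4.
[y^4] = 1·2 − 4·1 + 6·1 − 4·0 + 1·1 = 5.

5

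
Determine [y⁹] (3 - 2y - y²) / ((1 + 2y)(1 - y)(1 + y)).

Partial fractions give a closed form: a_n = (5)·(-2)^n + (-2)·(-1)^n.
At n = 9: a_9 = -2558.

-2558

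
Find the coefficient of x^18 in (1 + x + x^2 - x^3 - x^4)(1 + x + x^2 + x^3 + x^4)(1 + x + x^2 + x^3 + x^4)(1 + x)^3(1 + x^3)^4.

-128

(1 + x + x^2 - x^3 - x^4) has coefficients 1,1,1,-1,-1 for degrees 0…4.
(1 + x + x^2 + x^3 + x^4) has coefficients 1,1,1,1,1,0,0,0,0,0,0,0,0,0,0,0,0,0,0 for degrees 0…18.
Multiplying by (1 + x + x^2 + x^3 + x^4) gives running coefficients 1,2,3,4,5,4,3,2,1,0,0,0,0,0,0,0,0,0,0 for degrees 0…18.
Multiplying by (1 + x)^3 gives running coefficients 1,5,12,20,28,34,34,28,20,12,5,1,0,0,0,0,0,0,0 for degrees 0…18.
Finally multiplying by (1 + x^3)^4, the product of all factors after the first has coefficients 1,5,12,24,48,82,120,170,228,272,305,333,333,305,272,228,170,120,82 for degrees 0…18.
[x^18] = 1·82 + 1·120 + 1·170 − 1·228 − 1·272 = -128.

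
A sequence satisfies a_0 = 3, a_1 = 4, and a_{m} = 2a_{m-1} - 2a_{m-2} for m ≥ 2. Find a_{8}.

48

The ordinary generating function has denominator 1 - 2q + 2q^2.
Iterating the recurrence: a_0,…,a_{8} = 3, 4, 2, -4, -12, -16, -8, 16, 48.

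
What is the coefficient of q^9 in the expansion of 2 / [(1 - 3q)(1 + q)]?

Partial fractions give a closed form: a_n = (3/2)·3^n + (1/2)·(-1)^n.
At n = 9: a_9 = 29524.

29524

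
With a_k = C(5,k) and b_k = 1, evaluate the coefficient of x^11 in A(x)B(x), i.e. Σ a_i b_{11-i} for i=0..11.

This is [x^11] in the product of the two ordinary generating functions.
Σ = 1·1 + 5·1 + 10·1 + 10·1 + 5·1 + 1·1 + 0·1 + 0·1 + 0·1 + 0·1 + 0·1 + 0·1 = 32.

32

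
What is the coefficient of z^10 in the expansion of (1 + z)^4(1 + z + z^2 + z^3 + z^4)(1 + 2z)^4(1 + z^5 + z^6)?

1871

(1 + z)^4 has coefficients 1,4,6,4,1 for degrees 0…4.
(1 + z + z^2 + z^3 + z^4) has coefficients 1,1,1,1,1,0,0,0,0,0,0 for degrees 0…10.
Multiplying by (1 + 2z)^4 gives running coefficients 1,9,33,65,81,80,72,48,16,0,0 for degrees 0…10.
Finally multiplying by (1 + z^5 + z^6), the product of all factors after the first has coefficients 1,9,33,65,81,81,82,90,114,146,161 for degrees 0…10.
[z^10] = 1·161 + 4·146 + 6·114 + 4·90 + 1·82 = 1871.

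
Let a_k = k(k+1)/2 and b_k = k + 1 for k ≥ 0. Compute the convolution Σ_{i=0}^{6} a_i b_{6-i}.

126

This is [x^6] in the product of the two ordinary generating functions.
Σ = 0·7 + 1·6 + 3·5 + 6·4 + 10·3 + 15·2 + 21·1 = 126.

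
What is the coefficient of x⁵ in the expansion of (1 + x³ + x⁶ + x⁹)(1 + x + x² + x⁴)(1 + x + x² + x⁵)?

(1 + x³ + x⁶ + x⁹) has coefficients 1,0,0,1,0,0 for degrees 0…5.
(1 + x + x² + x⁴) has coefficients 1,1,1,0,1,0 for degrees 0…5.
Finally multiplying by (1 + x + x² + x⁵), the product of all factors after the first has coefficients 1,2,3,2,2,2 for degrees 0…5.
[x⁵] = 1·2 + 1·3 = 5.

5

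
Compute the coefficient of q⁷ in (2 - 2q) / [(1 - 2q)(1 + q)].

The denominator gives the recurrence a_n = a_(n−1) + 2a_(n−2) for n ≥ 2; the numerator fixes a_0 = 2, a_1 = 0.
Iterating: 2, 0, 4, 4, 12, 20, 44, 84, so a_7 = 84.

84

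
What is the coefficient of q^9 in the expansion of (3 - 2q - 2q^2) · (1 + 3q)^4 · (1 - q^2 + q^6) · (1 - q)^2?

8

(3 - 2q - 2q^2) has coefficients 3,-2,-2 for degrees 0…2.
(1 + 3q)^4 has coefficients 1,12,54,108,81,0,0,0,0,0 for degrees 0…9.
Multiplying by (1 - q^2 + q^6) gives running coefficients 1,12,53,96,27,-108,-80,12,54,108 for degrees 0…9.
Finally multiplying by (1 - q)^2, the product of all factors after the first has coefficients 1,10,30,2,-112,-66,163,64,-50,12 for degrees 0…9.
[q^9] = 3·12 − 2·(-50) − 2·64 = 8.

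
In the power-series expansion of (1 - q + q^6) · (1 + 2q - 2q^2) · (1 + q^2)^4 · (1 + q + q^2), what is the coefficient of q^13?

(1 - q + q^6) has coefficients 1,-1,0,0,0,0,1 for degrees 0…6.
(1 + 2q - 2q^2) has coefficients 1,2,-2,0,0,0,0,0,0,0,0,0,0,0 for degrees 0…13.
Multiplying by (1 + q^2)^4 gives running coefficients 1,2,2,8,-2,12,-8,8,-7,2,-2,0,0,0 for degrees 0…13.
Finally multiplying by (1 + q + q^2), the product of all factors after the first has coefficients 1,3,5,12,8,18,2,12,-7,3,-7,0,-2,0 for degrees 0…13.
[q^13] = 1·0 − 1·(-2) + 1·12 = 14.

14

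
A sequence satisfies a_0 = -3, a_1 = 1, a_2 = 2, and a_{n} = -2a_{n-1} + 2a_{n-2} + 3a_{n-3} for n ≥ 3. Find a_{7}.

-407

The ordinary generating function has denominator 1 + 2q - 2q^2 - 3q^3.
Iterating the recurrence: a_0,…,a_{7} = -3, 1, 2, -11, 29, -74, 173, -407.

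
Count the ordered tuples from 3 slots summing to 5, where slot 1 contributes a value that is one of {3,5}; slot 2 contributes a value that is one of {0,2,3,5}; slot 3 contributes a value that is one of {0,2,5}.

3

The generating function for the choices is (q³ + q⁵)·(1 + q² + q³ + q⁵)·(1 + q² + q⁵); the count is [q⁵].
(q³ + q⁵) has coefficients 0,0,0,1,0,1 for degrees 0…5.
(1 + q² + q³ + q⁵) has coefficients 1,0,1,1,0,1 for degrees 0…5.
Finally multiplying by (1 + q² + q⁵), the product of all factors after the first has coefficients 1,0,2,1,1,3 for degrees 0…5.
[q⁵] = 1·2 + 1·1 = 3.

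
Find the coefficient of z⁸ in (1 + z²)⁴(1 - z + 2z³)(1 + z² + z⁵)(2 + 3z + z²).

(1 + z²)⁴ has coefficients 1,0,4,0,6,0,4,0,1 for degrees 0…8.
(1 - z + 2z³) has coefficients 1,-1,0,2,0,0,0,0,0 for degrees 0…8.
Multiplying by (1 + z² + z⁵) gives running coefficients 1,-1,1,1,0,3,-1,0,2 for degrees 0…8.
Finally multiplying by (2 + 3z + z²), the product of all factors after the first has coefficients 2,1,0,4,4,7,7,0,3 for degrees 0…8.
[z⁸] = 1·3 + 4·7 + 6·4 + 4·0 + 1·2 = 57.

57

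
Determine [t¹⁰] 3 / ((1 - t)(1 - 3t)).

265719

The denominator gives the recurrence a_n = 4a_(n−1) − 3a_(n−2) for n ≥ 2; the numerator fixes a_0 = 3, a_1 = 12.
Iterating: 3, 12, 39, 120, 363, 1092, 3279, 9840, 29523, 88572, 265719, so a_10 = 265719.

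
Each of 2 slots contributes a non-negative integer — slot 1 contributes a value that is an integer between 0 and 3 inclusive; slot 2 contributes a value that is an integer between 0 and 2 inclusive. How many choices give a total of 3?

3

The generating function for the choices is (1 + q + q^2 + q^3)·(1 + q + q^2); the count is [q^3].
(1 + q + q^2 + q^3) has coefficients 1,1,1,1 for degrees 0…3.
(1 + q + q^2) has coefficients 1,1,1,0 for degrees 0…3.
[q^3] = 1·0 + 1·1 + 1·1 + 1·1 = 3.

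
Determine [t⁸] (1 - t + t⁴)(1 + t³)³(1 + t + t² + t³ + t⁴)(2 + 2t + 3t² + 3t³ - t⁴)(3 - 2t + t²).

(1 - t + t⁴) has coefficients 1,-1,0,0,1 for degrees 0…4.
(1 + t³)³ has coefficients 1,0,0,3,0,0,3,0,0 for degrees 0…8.
Multiplying by (1 + t + t² + t³ + t⁴) gives running coefficients 1,1,1,4,4,3,6,6,3 for degrees 0…8.
Multiplying by (2 + 2t + 3t² + 3t³ - t⁴) gives running coefficients 2,4,7,16,21,28,41,41,41 for degrees 0…8.
Finally multiplying by (3 - 2t + t²), the product of all factors after the first has coefficients 6,8,15,38,38,58,88,69,82 for degrees 0…8.
[t⁸] = 1·82 − 1·69 + 1·38 = 51.

51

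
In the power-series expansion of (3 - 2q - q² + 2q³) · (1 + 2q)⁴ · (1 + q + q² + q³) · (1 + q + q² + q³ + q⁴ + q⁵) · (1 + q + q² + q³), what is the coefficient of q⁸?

1683

(3 - 2q - q² + 2q³) has coefficients 3,-2,-1,2 for degrees 0…3.
(1 + 2q)⁴ has coefficients 1,8,24,32,16,0,0,0,0 for degrees 0…8.
Multiplying by (1 + q + q² + q³) gives running coefficients 1,9,33,65,80,72,48,16,0 for degrees 0…8.
Multiplying by (1 + q + q² + q³ + q⁴ + q⁵) gives running coefficients 1,10,43,108,188,260,307,314,281 for degrees 0…8.
Finally multiplying by (1 + q + q² + q³), the product of all factors after the first has coefficients 1,11,54,162,349,599,863,1069,1162 for degrees 0…8.
[q⁸] = 3·1162 − 2·1069 − 1·863 + 2·599 = 1683.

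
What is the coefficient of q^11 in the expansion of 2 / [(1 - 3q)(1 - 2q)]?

1054690

Partial fractions give a closed form: a_n = (6)·3^n + (-4)·2^n.
At n = 11: a_11 = 1054690.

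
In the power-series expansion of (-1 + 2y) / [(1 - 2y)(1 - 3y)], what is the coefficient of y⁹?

-19683

The denominator gives the recurrence a_n = 5a_(n−1) − 6a_(n−2) for n ≥ 2; the numerator fixes a_0 = -1, a_1 = -3.
Iterating: -1, -3, -9, -27, -81, -243, -729, -2187, -6561, -19683, so a_9 = -19683.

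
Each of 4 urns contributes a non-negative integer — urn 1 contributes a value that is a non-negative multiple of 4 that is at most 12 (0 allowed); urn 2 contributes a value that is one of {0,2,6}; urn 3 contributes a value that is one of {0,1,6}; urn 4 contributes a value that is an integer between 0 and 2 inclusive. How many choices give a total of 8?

The generating function for the choices is (1 + q^4 + q^8 + q^12)·(1 + q^2 + q^6)·(1 + q + q^6)·(1 + q + q^2); the count is [q^8].
(1 + q^4 + q^8 + q^12) has coefficients 1,0,0,0,1,0,0,0,1 for degrees 0…8.
(1 + q^2 + q^6) has coefficients 1,0,1,0,0,0,1,0,0 for degrees 0…8.
Multiplying by (1 + q + q^6) gives running coefficients 1,1,1,1,0,0,2,1,1 for degrees 0…8.
Finally multiplying by (1 + q + q^2), the product of all factors after the first has coefficients 1,2,3,3,2,1,2,3,4 for degrees 0…8.
[q^8] = 1·4 + 1·2 + 1·1 = 7.

7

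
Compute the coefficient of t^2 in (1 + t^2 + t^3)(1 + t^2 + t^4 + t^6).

2

(1 + t^2 + t^3) has coefficients 1,0,1 for degrees 0…2.
(1 + t^2 + t^4 + t^6) has coefficients 1,0,1 for degrees 0…2.
[t^2] = 1·1 + 1·1 = 2.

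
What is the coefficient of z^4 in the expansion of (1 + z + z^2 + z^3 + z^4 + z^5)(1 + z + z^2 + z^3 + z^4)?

(1 + z + z^2 + z^3 + z^4 + z^5) has coefficients 1,1,1,1,1 for degrees 0…4.
(1 + z + z^2 + z^3 + z^4) has coefficients 1,1,1,1,1 for degrees 0…4.
[z^4] = 1·1 + 1·1 + 1·1 + 1·1 + 1·1 = 5.

5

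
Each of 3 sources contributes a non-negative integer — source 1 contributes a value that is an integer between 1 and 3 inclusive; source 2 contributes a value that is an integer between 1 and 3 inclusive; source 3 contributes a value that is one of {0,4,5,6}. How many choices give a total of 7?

3

The generating function for the choices is (t + t^2 + t^3)·(t + t^2 + t^3)·(1 + t^4 + t^5 + t^6); the count is [t^7].
(t + t^2 + t^3) has coefficients 0,1,1,1 for degrees 0…3.
(t + t^2 + t^3) has coefficients 0,1,1,1,0,0,0,0 for degrees 0…7.
Finally multiplying by (1 + t^4 + t^5 + t^6), the product of all factors after the first has coefficients 0,1,1,1,0,1,2,3 for degrees 0…7.
[t^7] = 1·2 + 1·1 + 1·0 = 3.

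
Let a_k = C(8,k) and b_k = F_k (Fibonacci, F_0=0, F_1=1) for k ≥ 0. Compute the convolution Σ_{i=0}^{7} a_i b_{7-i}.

609

This is [x^7] in the product of the two ordinary generating functions.
Σ = 1·13 + 8·8 + 28·5 + 56·3 + 70·2 + 56·1 + 28·1 + 8·0 = 609.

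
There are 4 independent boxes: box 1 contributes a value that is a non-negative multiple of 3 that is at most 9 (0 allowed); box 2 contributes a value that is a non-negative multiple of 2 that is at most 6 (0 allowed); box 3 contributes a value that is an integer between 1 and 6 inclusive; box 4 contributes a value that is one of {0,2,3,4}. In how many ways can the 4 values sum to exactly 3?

3

The generating function for the choices is (1 + q^3 + q^6 + q^9)·(1 + q^2 + q^4 + q^6)·(q + q^2 + q^3 + q^4 + q^5 + q^6)·(1 + q^2 + q^3 + q^4); the count is [q^3].
(1 + q^3 + q^6 + q^9) has coefficients 1,0,0,1 for degrees 0…3.
(1 + q^2 + q^4 + q^6) has coefficients 1,0,1,0 for degrees 0…3.
Multiplying by (q + q^2 + q^3 + q^4 + q^5 + q^6) gives running coefficients 0,1,1,2 for degrees 0…3.
Finally multiplying by (1 + q^2 + q^3 + q^4), the product of all factors after the first has coefficients 0,1,1,3 for degrees 0…3.
[q^3] = 1·3 + 1·0 = 3.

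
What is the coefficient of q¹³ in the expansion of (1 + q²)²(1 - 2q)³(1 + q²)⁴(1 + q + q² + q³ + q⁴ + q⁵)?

54

(1 + q²)² has coefficients 1,0,2,0,1 for degrees 0…4.
(1 - 2q)³ has coefficients 1,-6,12,-8,0,0,0,0,0,0,0,0,0,0 for degrees 0…13.
Multiplying by (1 + q²)⁴ gives running coefficients 1,-6,16,-32,54,-68,76,-72,49,-38,12,-8,0,0 for degrees 0…13.
Finally multiplying by (1 + q + q² + q³ + q⁴ + q⁵), the product of all factors after the first has coefficients 1,-5,11,-21,33,-35,40,-26,7,1,-41,19,-57,15 for degrees 0…13.
[q¹³] = 1·15 + 2·19 + 1·1 = 54.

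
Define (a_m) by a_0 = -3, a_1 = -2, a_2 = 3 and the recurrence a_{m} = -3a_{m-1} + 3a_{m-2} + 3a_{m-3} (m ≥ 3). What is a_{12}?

The ordinary generating function has denominator 1 + 3z - 3z^2 - 3z^3.
Iterating the recurrence: a_0,…,a_{12} = -3, -2, 3, -24, 75, -288, 1017, -3690, 13257, -47790, 172071, -619812, 2232279.

2232279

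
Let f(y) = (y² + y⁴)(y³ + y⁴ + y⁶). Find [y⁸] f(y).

2

(y² + y⁴) has coefficients 0,0,1,0,1 for degrees 0…4.
(y³ + y⁴ + y⁶) has coefficients 0,0,0,1,1,0,1,0,0 for degrees 0…8.
[y⁸] = 1·1 + 1·1 = 2.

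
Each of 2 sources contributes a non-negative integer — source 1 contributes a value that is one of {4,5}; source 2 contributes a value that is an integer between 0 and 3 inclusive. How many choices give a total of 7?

The generating function for the choices is (x⁴ + x⁵)·(1 + x + x² + x³); the count is [x⁷].
(x⁴ + x⁵) has coefficients 0,0,0,0,1,1 for degrees 0…5.
(1 + x + x² + x³) has coefficients 1,1,1,1,0,0,0,0 for degrees 0…7.
[x⁷] = 1·1 + 1·1 = 2.

2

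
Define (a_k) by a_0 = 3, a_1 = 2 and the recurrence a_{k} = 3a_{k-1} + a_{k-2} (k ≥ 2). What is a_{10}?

The ordinary generating function has denominator 1 - 3x - x^2.
Iterating the recurrence: a_0,…,a_{10} = 3, 2, 9, 29, 96, 317, 1047, 3458, 11421, 37721, 124584.

124584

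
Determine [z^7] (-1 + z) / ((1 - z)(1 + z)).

1

Partial fractions give a closed form: a_n = (-1)·(-1)^n.
At n = 7: a_7 = 1.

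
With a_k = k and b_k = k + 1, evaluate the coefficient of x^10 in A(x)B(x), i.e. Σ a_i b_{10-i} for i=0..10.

Write out a_i and b_{10-i} for i = 0,…,10 and sum the products.
Σ = 0·11 + 1·10 + 2·9 + 3·8 + 4·7 + 5·6 + 6·5 + 7·4 + 8·3 + 9·2 + 10·1 = 220.

220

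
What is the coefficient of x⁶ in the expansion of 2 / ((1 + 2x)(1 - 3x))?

Partial fractions give a closed form: a_n = (4/5)·(-2)^n + (6/5)·3^n.
At n = 6: a_6 = 926.

926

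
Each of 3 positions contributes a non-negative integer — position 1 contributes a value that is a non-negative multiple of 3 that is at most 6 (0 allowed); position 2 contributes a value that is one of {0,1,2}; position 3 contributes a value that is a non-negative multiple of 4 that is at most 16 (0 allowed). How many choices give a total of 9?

2

The generating function for the choices is (1 + z³ + z⁶)·(1 + z + z²)·(1 + z⁴ + z⁸ + z¹² + z¹⁶); the count is [z⁹].
(1 + z³ + z⁶) has coefficients 1,0,0,1,0,0,1 for degrees 0…6.
(1 + z + z²) has coefficients 1,1,1,0,0,0,0,0,0,0 for degrees 0…9.
Finally multiplying by (1 + z⁴ + z⁸ + z¹² + z¹⁶), the product of all factors after the first has coefficients 1,1,1,0,1,1,1,0,1,1 for degrees 0…9.
[z⁹] = 1·1 + 1·1 + 1·0 = 2.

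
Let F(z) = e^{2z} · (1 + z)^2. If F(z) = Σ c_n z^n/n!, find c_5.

The EGF product rule gives c_5 = Σ_{k_1+k_2=5} C(5; k_1,k_2) · ∏ g_i(k_i), where e^{2z} gives (2)^k; (1+z)^2 gives the falling factorial (2)_k.
g_1(k) for k = 0…5: 1, 2, 4, 8, 16, 32.
g_2(k) for k = 0…5: 1, 2, 2, 0, 0, 0.
c_5 = Σ_k C(5,k)·g_1(k)·g_2(5−k) = 10·8·2 + 5·16·2 + 1·32·1 = 160 + 160 + 32 = 352.

352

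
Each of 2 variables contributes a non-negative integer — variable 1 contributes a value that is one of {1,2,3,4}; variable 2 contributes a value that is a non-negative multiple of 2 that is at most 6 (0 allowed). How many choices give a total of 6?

The generating function for the choices is (x + x^2 + x^3 + x^4)·(1 + x^2 + x^4 + x^6); the count is [x^6].
(x + x^2 + x^3 + x^4) has coefficients 0,1,1,1,1 for degrees 0…4.
(1 + x^2 + x^4 + x^6) has coefficients 1,0,1,0,1,0,1 for degrees 0…6.
[x^6] = 1·0 + 1·1 + 1·0 + 1·1 = 2.

2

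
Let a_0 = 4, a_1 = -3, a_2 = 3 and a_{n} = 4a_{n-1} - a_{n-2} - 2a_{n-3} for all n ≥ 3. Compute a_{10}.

64335

The ordinary generating function has denominator 1 - 4t + t^2 + 2t^3.
Iterating the recurrence: a_0,…,a_{10} = 4, -3, 3, 7, 31, 111, 399, 1423, 5071, 18063, 64335.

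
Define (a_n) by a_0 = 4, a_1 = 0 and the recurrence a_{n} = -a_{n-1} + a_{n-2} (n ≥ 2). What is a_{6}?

The ordinary generating function has denominator 1 + z - z^2.
Iterating the recurrence: a_0,…,a_{6} = 4, 0, 4, -4, 8, -12, 20.

20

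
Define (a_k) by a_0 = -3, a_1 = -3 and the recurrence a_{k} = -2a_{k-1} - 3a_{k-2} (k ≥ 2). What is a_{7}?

51

The ordinary generating function has denominator 1 + 2y + 3y^2.
Iterating the recurrence: a_0,…,a_{7} = -3, -3, 15, -21, -3, 69, -129, 51.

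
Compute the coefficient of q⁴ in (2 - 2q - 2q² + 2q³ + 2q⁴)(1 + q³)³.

(2 - 2q - 2q² + 2q³ + 2q⁴) has coefficients 2,-2,-2,2,2 for degrees 0…4.
(1 + q³)³ has coefficients 1,0,0,3,0 for degrees 0…4.
[q⁴] = 2·0 − 2·3 − 2·0 + 2·0 + 2·1 = -4.

-4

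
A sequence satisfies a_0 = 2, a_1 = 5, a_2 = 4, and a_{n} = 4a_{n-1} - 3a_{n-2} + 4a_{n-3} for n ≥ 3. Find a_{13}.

3369909

The ordinary generating function has denominator 1 - 4q + 3q^2 - 4q^3.
Iterating the recurrence: a_0,…,a_{13} = 2, 5, 4, 9, 44, 165, 564, 1937, 6716, 23309, 80836, 280281, 971852, 3369909.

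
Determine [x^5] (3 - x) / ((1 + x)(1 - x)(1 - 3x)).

728

The denominator gives the recurrence a_n = 3a_(n−1) + a_(n−2) − 3a_(n−3) for n ≥ 3; the numerator fixes a_0 = 3, a_1 = 8, a_2 = 27.
Iterating: 3, 8, 27, 80, 243, 728, so a_5 = 728.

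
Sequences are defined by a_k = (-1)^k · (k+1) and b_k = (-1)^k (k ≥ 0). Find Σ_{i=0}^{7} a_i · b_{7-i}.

-36

The convolution is the t^7 coefficient of A(t)B(t).
Σ = 1·(-1) − 2·1 + 3·(-1) − 4·1 + 5·(-1) − 6·1 + 7·(-1) − 8·1 = -36.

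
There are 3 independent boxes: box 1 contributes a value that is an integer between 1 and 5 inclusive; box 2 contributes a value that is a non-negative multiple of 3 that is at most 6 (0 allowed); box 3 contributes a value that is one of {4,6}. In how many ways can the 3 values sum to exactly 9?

The generating function for the choices is (q + q² + q³ + q⁴ + q⁵)·(1 + q³ + q⁶)·(q⁴ + q⁶); the count is [q⁹].
(q + q² + q³ + q⁴ + q⁵) has coefficients 0,1,1,1,1,1 for degrees 0…5.
(1 + q³ + q⁶) has coefficients 1,0,0,1,0,0,1,0,0,0 for degrees 0…9.
Finally multiplying by (q⁴ + q⁶), the product of all factors after the first has coefficients 0,0,0,0,1,0,1,1,0,1 for degrees 0…9.
[q⁹] = 1·0 + 1·1 + 1·1 + 1·0 + 1·1 = 3.

3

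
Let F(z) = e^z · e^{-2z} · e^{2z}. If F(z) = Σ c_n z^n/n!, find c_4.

The EGF product rule gives c_4 = Σ_{k_1+k_2+k_3=4} C(4; k_1,k_2,k_3) · ∏ g_i(k_i), where e^z gives (1)^k; e^{-2z} gives (-2)^k; e^{2z} gives (2)^k.
g_1(k) for k = 0…4: 1, 1, 1, 1, 1.
g_2(k) for k = 0…4: 1, -2, 4, -8, 16.
g_3(k) for k = 0…4: 1, 2, 4, 8, 16.
First combine the last two factors: h(k) = Σ_j C(k,j)·g_2(j)·g_3(k−j) for k = 0…4: 1, 0, 0, 0, 0.
c_4 = Σ_k C(4,k)·g_1(k)·h(4−k) = 1·1·1 = 1.

1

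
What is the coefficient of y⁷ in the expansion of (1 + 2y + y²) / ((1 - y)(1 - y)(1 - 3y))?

8731

The denominator gives the recurrence a_n = 5a_(n−1) − 7a_(n−2) + 3a_(n−3) for n ≥ 3; the numerator fixes a_0 = 1, a_1 = 7, a_2 = 29.
Iterating: 1, 7, 29, 99, 313, 959, 2901, 8731, so a_7 = 8731.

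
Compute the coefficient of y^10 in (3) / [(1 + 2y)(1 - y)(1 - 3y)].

160251

The denominator gives the recurrence a_n = 2a_(n−1) + 5a_(n−2) − 6a_(n−3) for n ≥ 3; the numerator fixes a_0 = 3, a_1 = 6, a_2 = 27.
Iterating: 3, 6, 27, 66, 231, 630, 2019, 5802, 17919, 52734, 160251, so a_10 = 160251.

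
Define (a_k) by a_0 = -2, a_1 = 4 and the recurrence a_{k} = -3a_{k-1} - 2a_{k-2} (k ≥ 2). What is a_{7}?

The ordinary generating function has denominator 1 + 3z + 2z^2.
Iterating the recurrence: a_0,…,a_{7} = -2, 4, -8, 16, -32, 64, -128, 256.

256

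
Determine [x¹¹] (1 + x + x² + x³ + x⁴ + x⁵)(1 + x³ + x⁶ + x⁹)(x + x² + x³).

6

(1 + x + x² + x³ + x⁴ + x⁵) has coefficients 1,1,1,1,1,1 for degrees 0…5.
(1 + x³ + x⁶ + x⁹) has coefficients 1,0,0,1,0,0,1,0,0,1,0,0 for degrees 0…11.
Finally multiplying by (x + x² + x³), the product of all factors after the first has coefficients 0,1,1,1,1,1,1,1,1,1,1,1 for degrees 0…11.
[x¹¹] = 1·1 + 1·1 + 1·1 + 1·1 + 1·1 + 1·1 = 6.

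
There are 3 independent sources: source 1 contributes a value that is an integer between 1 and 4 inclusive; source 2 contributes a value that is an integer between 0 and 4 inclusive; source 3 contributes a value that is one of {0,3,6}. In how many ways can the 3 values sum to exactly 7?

The generating function for the choices is (z + z² + z³ + z⁴)·(1 + z + z² + z³ + z⁴)·(1 + z³ + z⁶); the count is [z⁷].
(z + z² + z³ + z⁴) has coefficients 0,1,1,1,1 for degrees 0…4.
(1 + z + z² + z³ + z⁴) has coefficients 1,1,1,1,1,0,0,0 for degrees 0…7.
Finally multiplying by (1 + z³ + z⁶), the product of all factors after the first has coefficients 1,1,1,2,2,1,2,2 for degrees 0…7.
[z⁷] = 1·2 + 1·1 + 1·2 + 1·2 = 7.

7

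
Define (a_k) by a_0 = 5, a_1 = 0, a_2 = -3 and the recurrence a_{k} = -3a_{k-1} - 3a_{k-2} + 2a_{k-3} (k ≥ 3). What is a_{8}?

The ordinary generating function has denominator 1 + 3z + 3z^2 - 2z^3.
Iterating the recurrence: a_0,…,a_{8} = 5, 0, -3, 19, -48, 81, -61, -156, 813.

813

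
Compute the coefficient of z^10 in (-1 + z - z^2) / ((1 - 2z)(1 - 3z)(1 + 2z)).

Partial fractions give a closed form: a_n = (3/4)·2^n + (-7/5)·3^n + (-7/20)·(-2)^n.
At n = 10: a_10 = -82259.

-82259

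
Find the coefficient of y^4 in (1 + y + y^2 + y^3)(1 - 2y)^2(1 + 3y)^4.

(1 + y + y^2 + y^3) has coefficients 1,1,1,1 for degrees 0…3.
(1 - 2y)^2 has coefficients 1,-4,4,0,0 for degrees 0…4.
Finally multiplying by (1 + 3y)^4, the product of all factors after the first has coefficients 1,8,10,-60,-135 for degrees 0…4.
[y^4] = 1·(-135) + 1·(-60) + 1·10 + 1·8 = -177.

-177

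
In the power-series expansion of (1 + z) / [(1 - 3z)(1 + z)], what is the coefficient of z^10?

59049

Partial fractions give a closed form: a_n = (1)·3^n.
At n = 10: a_10 = 59049.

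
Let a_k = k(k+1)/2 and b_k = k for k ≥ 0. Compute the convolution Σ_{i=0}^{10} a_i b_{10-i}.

495

Write out a_i and b_{10-i} for i = 0,…,10 and sum the products.
Σ = 0·10 + 1·9 + 3·8 + 6·7 + 10·6 + 15·5 + 21·4 + 28·3 + 36·2 + 45·1 + 55·0 = 495.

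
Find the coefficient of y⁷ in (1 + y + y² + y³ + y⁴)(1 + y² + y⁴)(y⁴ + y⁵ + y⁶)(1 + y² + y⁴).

7

(1 + y + y² + y³ + y⁴) has coefficients 1,1,1,1,1 for degrees 0…4.
(1 + y² + y⁴) has coefficients 1,0,1,0,1,0,0,0 for degrees 0…7.
Multiplying by (y⁴ + y⁵ + y⁶) gives running coefficients 0,0,0,0,1,1,2,1 for degrees 0…7.
Finally multiplying by (1 + y² + y⁴), the product of all factors after the first has coefficients 0,0,0,0,1,1,3,2 for degrees 0…7.
[y⁷] = 1·2 + 1·3 + 1·1 + 1·1 + 1·0 = 7.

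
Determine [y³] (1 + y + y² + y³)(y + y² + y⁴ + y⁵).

2

(1 + y + y² + y³) has coefficients 1,1,1,1 for degrees 0…3.
(y + y² + y⁴ + y⁵) has coefficients 0,1,1,0 for degrees 0…3.
[y³] = 1·0 + 1·1 + 1·1 + 1·0 = 2.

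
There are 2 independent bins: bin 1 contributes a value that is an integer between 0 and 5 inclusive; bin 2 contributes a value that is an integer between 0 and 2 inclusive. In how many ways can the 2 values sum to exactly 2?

3

The generating function for the choices is (1 + q + q² + q³ + q⁴ + q⁵)·(1 + q + q²); the count is [q²].
(1 + q + q² + q³ + q⁴ + q⁵) has coefficients 1,1,1 for degrees 0…2.
(1 + q + q²) has coefficients 1,1,1 for degrees 0…2.
[q²] = 1·1 + 1·1 + 1·1 = 3.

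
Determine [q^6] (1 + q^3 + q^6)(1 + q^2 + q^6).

(1 + q^3 + q^6) has coefficients 1,0,0,1,0,0,1 for degrees 0…6.
(1 + q^2 + q^6) has coefficients 1,0,1,0,0,0,1 for degrees 0…6.
[q^6] = 1·1 + 1·0 + 1·1 = 2.

2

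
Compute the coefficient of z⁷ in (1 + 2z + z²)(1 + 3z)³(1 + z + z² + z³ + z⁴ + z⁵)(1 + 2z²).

756

(1 + 2z + z²) has coefficients 1,2,1 for degrees 0…2.
(1 + 3z)³ has coefficients 1,9,27,27,0,0,0,0 for degrees 0…7.
Multiplying by (1 + z + z² + z³ + z⁴ + z⁵) gives running coefficients 1,10,37,64,64,64,63,54 for degrees 0…7.
Finally multiplying by (1 + 2z²), the product of all factors after the first has coefficients 1,10,39,84,138,192,191,182 for degrees 0…7.
[z⁷] = 1·182 + 2·191 + 1·192 = 756.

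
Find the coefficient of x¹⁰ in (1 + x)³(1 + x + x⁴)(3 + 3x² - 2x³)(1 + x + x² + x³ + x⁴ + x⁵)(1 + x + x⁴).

(1 + x)³ has coefficients 1,3,3,1 for degrees 0…3.
(1 + x + x⁴) has coefficients 1,1,0,0,1,0,0,0,0,0,0 for degrees 0…10.
Multiplying by (3 + 3x² - 2x³) gives running coefficients 3,3,3,1,1,0,3,-2,0,0,0 for degrees 0…10.
Multiplying by (1 + x + x² + x³ + x⁴ + x⁵) gives running coefficients 3,6,9,10,11,11,11,6,3,2,1 for degrees 0…10.
Finally multiplying by (1 + x + x⁴), the product of all factors after the first has coefficients 3,9,15,19,24,28,31,27,20,16,14 for degrees 0…10.
[x¹⁰] = 1·14 + 3·16 + 3·20 + 1·27 = 149.

149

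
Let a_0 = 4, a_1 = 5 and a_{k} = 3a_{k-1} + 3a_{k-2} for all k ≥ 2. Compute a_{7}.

20061

The ordinary generating function has denominator 1 - 3y - 3y^2.
Iterating the recurrence: a_0,…,a_{7} = 4, 5, 27, 96, 369, 1395, 5292, 20061.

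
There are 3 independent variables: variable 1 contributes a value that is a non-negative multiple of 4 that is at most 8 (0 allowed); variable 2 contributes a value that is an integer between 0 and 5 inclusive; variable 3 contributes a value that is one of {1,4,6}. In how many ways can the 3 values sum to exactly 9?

5

The generating function for the choices is (1 + t⁴ + t⁸)·(1 + t + t² + t³ + t⁴ + t⁵)·(t + t⁴ + t⁶); the count is [t⁹].
(1 + t⁴ + t⁸) has coefficients 1,0,0,0,1,0,0,0,1 for degrees 0…8.
(1 + t + t² + t³ + t⁴ + t⁵) has coefficients 1,1,1,1,1,1,0,0,0,0 for degrees 0…9.
Finally multiplying by (t + t⁴ + t⁶), the product of all factors after the first has coefficients 0,1,1,1,2,2,3,2,2,2 for degrees 0…9.
[t⁹] = 1·2 + 1·2 + 1·1 = 5.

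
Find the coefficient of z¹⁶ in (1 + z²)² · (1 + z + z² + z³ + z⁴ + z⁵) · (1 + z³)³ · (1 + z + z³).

(1 + z²)² has coefficients 1,0,2,0,1 for degrees 0…4.
(1 + z + z² + z³ + z⁴ + z⁵) has coefficients 1,1,1,1,1,1,0,0,0,0,0,0,0,0,0,0,0 for degrees 0…16.
Multiplying by (1 + z³)³ gives running coefficients 1,1,1,4,4,4,6,6,6,4,4,4,1,1,1,0,0 for degrees 0…16.
Finally multiplying by (1 + z + z³), the product of all factors after the first has coefficients 1,2,2,6,9,9,14,16,16,16,14,14,9,6,6,2,1 for degrees 0…16.
[z¹⁶] = 1·1 + 2·6 + 1·9 = 22.

22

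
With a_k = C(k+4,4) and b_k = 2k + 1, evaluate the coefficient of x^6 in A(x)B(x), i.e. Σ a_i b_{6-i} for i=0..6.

Write out a_i and b_{6-i} for i = 0,…,6 and sum the products.
Σ = 1·13 + 5·11 + 15·9 + 35·7 + 70·5 + 126·3 + 210·1 = 1386.

1386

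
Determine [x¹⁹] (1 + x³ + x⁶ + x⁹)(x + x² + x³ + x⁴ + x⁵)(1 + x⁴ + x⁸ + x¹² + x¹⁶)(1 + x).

(1 + x³ + x⁶ + x⁹) has coefficients 1,0,0,1,0,0,1,0,0,1 for degrees 0…9.
(x + x² + x³ + x⁴ + x⁵) has coefficients 0,1,1,1,1,1,0,0,0,0,0,0,0,0,0,0,0,0,0,0 for degrees 0…19.
Multiplying by (1 + x⁴ + x⁸ + x¹² + x¹⁶) gives running coefficients 0,1,1,1,1,2,1,1,1,2,1,1,1,2,1,1,1,2,1,1 for degrees 0…19.
Finally multiplying by (1 + x), the product of all factors after the first has coefficients 0,1,2,2,2,3,3,2,2,3,3,2,2,3,3,2,2,3,3,2 for degrees 0…19.
[x¹⁹] = 1·2 + 1·2 + 1·3 + 1·3 = 10.

10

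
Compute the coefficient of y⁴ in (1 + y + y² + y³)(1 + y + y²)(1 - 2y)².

2

(1 + y + y² + y³) has coefficients 1,1,1,1 for degrees 0…3.
(1 + y + y²) has coefficients 1,1,1,0,0 for degrees 0…4.
Finally multiplying by (1 - 2y)², the product of all factors after the first has coefficients 1,-3,1,0,4 for degrees 0…4.
[y⁴] = 1·4 + 1·0 + 1·1 + 1·(-3) = 2.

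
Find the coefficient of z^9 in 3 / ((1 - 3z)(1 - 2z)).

174075

Partial fractions give a closed form: a_n = (9)·3^n + (-6)·2^n.
At n = 9: a_9 = 174075.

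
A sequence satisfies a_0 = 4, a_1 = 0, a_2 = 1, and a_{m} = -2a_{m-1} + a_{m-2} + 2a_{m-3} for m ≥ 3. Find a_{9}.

The ordinary generating function has denominator 1 + 2t - t^2 - 2t^3.
Iterating the recurrence: a_0,…,a_{9} = 4, 0, 1, 6, -11, 30, -59, 126, -251, 510.

510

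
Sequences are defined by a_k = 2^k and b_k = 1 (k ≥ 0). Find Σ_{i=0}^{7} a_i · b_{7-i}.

255

This is [x^7] in the product of the two ordinary generating functions.
Σ = 1·1 + 2·1 + 4·1 + 8·1 + 16·1 + 32·1 + 64·1 + 128·1 = 255.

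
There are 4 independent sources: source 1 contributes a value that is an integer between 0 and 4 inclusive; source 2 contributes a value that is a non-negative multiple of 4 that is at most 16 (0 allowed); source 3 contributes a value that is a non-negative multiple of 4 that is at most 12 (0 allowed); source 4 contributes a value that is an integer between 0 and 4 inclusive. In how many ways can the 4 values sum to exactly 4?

The generating function for the choices is (1 + x + x^2 + x^3 + x^4)·(1 + x^4 + x^8 + x^12 + x^16)·(1 + x^4 + x^8 + x^12)·(1 + x + x^2 + x^3 + x^4); the count is [x^4].
(1 + x + x^2 + x^3 + x^4) has coefficients 1,1,1,1,1 for degrees 0…4.
(1 + x^4 + x^8 + x^12 + x^16) has coefficients 1,0,0,0,1 for degrees 0…4.
Multiplying by (1 + x^4 + x^8 + x^12) gives running coefficients 1,0,0,0,2 for degrees 0…4.
Finally multiplying by (1 + x + x^2 + x^3 + x^4), the product of all factors after the first has coefficients 1,1,1,1,3 for degrees 0…4.
[x^4] = 1·3 + 1·1 + 1·1 + 1·1 + 1·1 = 7.

7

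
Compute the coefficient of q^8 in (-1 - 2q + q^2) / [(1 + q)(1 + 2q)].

The denominator gives the recurrence a_n = −3a_(n−1) − 2a_(n−2) for n ≥ 3; the numerator fixes a_0 = -1, a_1 = 1, a_2 = 0.
Iterating: -1, 1, 0, -2, 6, -14, 30, -62, 126, so a_8 = 126.

126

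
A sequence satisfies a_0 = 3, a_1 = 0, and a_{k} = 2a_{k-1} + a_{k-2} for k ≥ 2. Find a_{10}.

2955

The ordinary generating function has denominator 1 - 2t - t^2.
Iterating the recurrence: a_0,…,a_{10} = 3, 0, 3, 6, 15, 36, 87, 210, 507, 1224, 2955.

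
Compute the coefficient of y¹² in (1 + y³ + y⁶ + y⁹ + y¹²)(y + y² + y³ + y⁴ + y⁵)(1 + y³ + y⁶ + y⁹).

4

(1 + y³ + y⁶ + y⁹ + y¹²) has coefficients 1,0,0,1,0,0,1,0,0,1,0,0,1 for degrees 0…12.
(y + y² + y³ + y⁴ + y⁵) has coefficients 0,1,1,1,1,1,0,0,0,0,0,0,0 for degrees 0…12.
Finally multiplying by (1 + y³ + y⁶ + y⁹), the product of all factors after the first has coefficients 0,1,1,1,2,2,1,2,2,1,2,2,1 for degrees 0…12.
[y¹²] = 1·1 + 1·1 + 1·1 + 1·1 + 1·0 = 4.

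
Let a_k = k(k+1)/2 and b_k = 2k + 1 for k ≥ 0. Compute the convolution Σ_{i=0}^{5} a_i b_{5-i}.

105

Write out a_i and b_{5-i} for i = 0,…,5 and sum the products.
Σ = 0·11 + 1·9 + 3·7 + 6·5 + 10·3 + 15·1 = 105.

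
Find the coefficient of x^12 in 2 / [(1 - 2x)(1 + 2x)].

Partial fractions give a closed form: a_n = (1)·2^n + (1)·(-2)^n.
At n = 12: a_12 = 8192.

8192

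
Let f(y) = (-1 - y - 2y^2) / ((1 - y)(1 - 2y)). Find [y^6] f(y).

-252

The denominator gives the recurrence a_n = 3a_(n−1) − 2a_(n−2) for n ≥ 3; the numerator fixes a_0 = -1, a_1 = -4, a_2 = -12.
Iterating: -1, -4, -12, -28, -60, -124, -252, so a_6 = -252.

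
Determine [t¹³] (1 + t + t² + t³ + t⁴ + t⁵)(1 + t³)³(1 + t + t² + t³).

(1 + t + t² + t³ + t⁴ + t⁵) has coefficients 1,1,1,1,1,1 for degrees 0…5.
(1 + t³)³ has coefficients 1,0,0,3,0,0,3,0,0,1,0,0,0,0 for degrees 0…13.
Finally multiplying by (1 + t + t² + t³), the product of all factors after the first has coefficients 1,1,1,4,3,3,6,3,3,4,1,1,1,0 for degrees 0…13.
[t¹³] = 1·0 + 1·1 + 1·1 + 1·1 + 1·4 + 1·3 = 10.

10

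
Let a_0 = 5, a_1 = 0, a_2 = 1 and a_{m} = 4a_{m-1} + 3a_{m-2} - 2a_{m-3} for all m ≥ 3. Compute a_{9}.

The ordinary generating function has denominator 1 - 4z - 3z^2 + 2z^3.
Iterating the recurrence: a_0,…,a_{9} = 5, 0, 1, -6, -21, -104, -467, -2138, -9745, -44460.

-44460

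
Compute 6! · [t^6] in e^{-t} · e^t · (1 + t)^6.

720

The EGF product rule gives c_6 = Σ_{k_1+k_2+k_3=6} C(6; k_1,k_2,k_3) · ∏ g_i(k_i), where e^{-t} gives (-1)^k; e^t gives (1)^k; (1+t)^6 gives the falling factorial (6)_k.
g_1(k) for k = 0…6: 1, -1, 1, -1, 1, -1, 1.
g_2(k) for k = 0…6: 1, 1, 1, 1, 1, 1, 1.
g_3(k) for k = 0…6: 1, 6, 30, 120, 360, 720, 720.
First combine the last two factors: h(k) = Σ_j C(k,j)·g_2(j)·g_3(k−j) for k = 0…6: 1, 7, 43, 229, 1045, 4051, 13327.
c_6 = Σ_k C(6,k)·g_1(k)·h(6−k) = 1·1·13327 + 6·(-1)·4051 + 15·1·1045 + 20·(-1)·229 + 15·1·43 + 6·(-1)·7 + 1·1·1 = 13327 − 24306 + 15675 − 4580 + 645 − 42 + 1 = 720.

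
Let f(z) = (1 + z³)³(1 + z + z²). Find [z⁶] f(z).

3

(1 + z³)³ has coefficients 1,0,0,3,0,0,3 for degrees 0…6.
(1 + z + z²) has coefficients 1,1,1,0,0,0,0 for degrees 0…6.
[z⁶] = 1·0 + 3·0 + 3·1 = 3.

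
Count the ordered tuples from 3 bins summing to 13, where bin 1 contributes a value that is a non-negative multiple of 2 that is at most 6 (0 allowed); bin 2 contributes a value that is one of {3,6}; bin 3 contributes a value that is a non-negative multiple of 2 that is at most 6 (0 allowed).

2

The generating function for the choices is (1 + x^2 + x^4 + x^6)·(x^3 + x^6)·(1 + x^2 + x^4 + x^6); the count is [x^13].
(1 + x^2 + x^4 + x^6) has coefficients 1,0,1,0,1,0,1 for degrees 0…6.
(x^3 + x^6) has coefficients 0,0,0,1,0,0,1,0,0,0,0,0,0,0 for degrees 0…13.
Finally multiplying by (1 + x^2 + x^4 + x^6), the product of all factors after the first has coefficients 0,0,0,1,0,1,1,1,1,1,1,0,1,0 for degrees 0…13.
[x^13] = 1·0 + 1·0 + 1·1 + 1·1 = 2.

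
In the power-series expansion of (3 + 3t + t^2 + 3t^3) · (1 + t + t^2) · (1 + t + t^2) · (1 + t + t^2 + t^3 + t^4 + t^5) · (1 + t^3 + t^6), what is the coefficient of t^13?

(3 + 3t + t^2 + 3t^3) has coefficients 3,3,1,3 for degrees 0…3.
(1 + t + t^2) has coefficients 1,1,1,0,0,0,0,0,0,0,0,0,0,0 for degrees 0…13.
Multiplying by (1 + t + t^2) gives running coefficients 1,2,3,2,1,0,0,0,0,0,0,0,0,0 for degrees 0…13.
Multiplying by (1 + t + t^2 + t^3 + t^4 + t^5) gives running coefficients 1,3,6,8,9,9,8,6,3,1,0,0,0,0 for degrees 0…13.
Finally multiplying by (1 + t^3 + t^6), the product of all factors after the first has coefficients 1,3,6,9,12,15,17,18,18,17,15,12,9,6 for degrees 0…13.
[t^13] = 3·6 + 3·9 + 1·12 + 3·15 = 102.

102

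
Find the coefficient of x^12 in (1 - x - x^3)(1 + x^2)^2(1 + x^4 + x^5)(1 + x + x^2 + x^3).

-7

(1 - x - x^3) has coefficients 1,-1,0,-1 for degrees 0…3.
(1 + x^2)^2 has coefficients 1,0,2,0,1,0,0,0,0,0,0,0,0 for degrees 0…12.
Multiplying by (1 + x^4 + x^5) gives running coefficients 1,0,2,0,2,1,2,2,1,1,0,0,0 for degrees 0…12.
Finally multiplying by (1 + x + x^2 + x^3), the product of all factors after the first has coefficients 1,1,3,3,4,5,5,7,6,6,4,2,1 for degrees 0…12.
[x^12] = 1·1 − 1·2 − 1·6 = -7.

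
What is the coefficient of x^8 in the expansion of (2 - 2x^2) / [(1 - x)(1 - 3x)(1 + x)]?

Partial fractions give a closed form: a_n = (2)·3^n.
At n = 8: a_8 = 13122.

13122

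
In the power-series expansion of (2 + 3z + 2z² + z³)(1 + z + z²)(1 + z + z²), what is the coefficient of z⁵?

10

(2 + 3z + 2z² + z³) has coefficients 2,3,2,1 for degrees 0…3.
(1 + z + z²) has coefficients 1,1,1,0,0,0 for degrees 0…5.
Finally multiplying by (1 + z + z²), the product of all factors after the first has coefficients 1,2,3,2,1,0 for degrees 0…5.
[z⁵] = 2·0 + 3·1 + 2·2 + 1·3 = 10.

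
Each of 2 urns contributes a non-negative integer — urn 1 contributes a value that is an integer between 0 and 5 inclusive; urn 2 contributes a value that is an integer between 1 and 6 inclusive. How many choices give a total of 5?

5

The generating function for the choices is (1 + t + t^2 + t^3 + t^4 + t^5)·(t + t^2 + t^3 + t^4 + t^5 + t^6); the count is [t^5].
(1 + t + t^2 + t^3 + t^4 + t^5) has coefficients 1,1,1,1,1,1 for degrees 0…5.
(t + t^2 + t^3 + t^4 + t^5 + t^6) has coefficients 0,1,1,1,1,1 for degrees 0…5.
[t^5] = 1·1 + 1·1 + 1·1 + 1·1 + 1·1 + 1·0 = 5.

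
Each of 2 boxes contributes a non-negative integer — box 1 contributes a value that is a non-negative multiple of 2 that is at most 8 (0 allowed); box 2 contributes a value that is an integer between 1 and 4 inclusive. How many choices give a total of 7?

2

The generating function for the choices is (1 + q^2 + q^4 + q^6 + q^8)·(q + q^2 + q^3 + q^4); the count is [q^7].
(1 + q^2 + q^4 + q^6 + q^8) has coefficients 1,0,1,0,1,0,1,0 for degrees 0…7.
(q + q^2 + q^3 + q^4) has coefficients 0,1,1,1,1,0,0,0 for degrees 0…7.
[q^7] = 1·0 + 1·0 + 1·1 + 1·1 = 2.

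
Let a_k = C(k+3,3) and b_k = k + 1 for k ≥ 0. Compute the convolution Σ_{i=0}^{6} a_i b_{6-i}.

462

Write out a_i and b_{6-i} for i = 0,…,6 and sum the products.
Σ = 1·7 + 4·6 + 10·5 + 20·4 + 35·3 + 56·2 + 84·1 = 462.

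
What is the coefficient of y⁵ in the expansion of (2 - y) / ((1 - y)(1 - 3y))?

Partial fractions give a closed form: a_n = (-1/2)·1^n + (5/2)·3^n.
At n = 5: a_5 = 607.

607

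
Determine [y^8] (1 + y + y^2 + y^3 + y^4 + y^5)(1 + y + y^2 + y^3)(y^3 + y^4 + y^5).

12

(1 + y + y^2 + y^3 + y^4 + y^5) has coefficients 1,1,1,1,1,1 for degrees 0…5.
(1 + y + y^2 + y^3) has coefficients 1,1,1,1,0,0,0,0,0 for degrees 0…8.
Finally multiplying by (y^3 + y^4 + y^5), the product of all factors after the first has coefficients 0,0,0,1,2,3,3,2,1 for degrees 0…8.
[y^8] = 1·1 + 1·2 + 1·3 + 1·3 + 1·2 + 1·1 = 12.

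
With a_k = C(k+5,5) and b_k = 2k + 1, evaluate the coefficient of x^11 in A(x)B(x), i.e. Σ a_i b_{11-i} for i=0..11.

Write out a_i and b_{11-i} for i = 0,…,11 and sum the products.
Σ = 1·23 + 6·21 + 21·19 + 56·17 + 126·15 + 252·13 + 462·11 + 792·9 + 1287·7 + 2002·5 + 3003·3 + 4368·1 = 51272.

51272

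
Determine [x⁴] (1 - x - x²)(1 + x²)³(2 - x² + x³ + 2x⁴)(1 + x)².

(1 - x - x²) has coefficients 1,-1,-1 for degrees 0…2.
(1 + x²)³ has coefficients 1,0,3,0,3 for degrees 0…4.
Multiplying by (2 - x² + x³ + 2x⁴) gives running coefficients 2,0,5,1,5 for degrees 0…4.
Finally multiplying by (1 + x)², the product of all factors after the first has coefficients 2,4,7,11,12 for degrees 0…4.
[x⁴] = 1·12 − 1·11 − 1·7 = -6.

-6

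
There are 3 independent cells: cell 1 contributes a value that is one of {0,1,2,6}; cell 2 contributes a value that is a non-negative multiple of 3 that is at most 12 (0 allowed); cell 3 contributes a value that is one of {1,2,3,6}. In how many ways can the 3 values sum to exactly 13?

The generating function for the choices is (1 + z + z² + z⁶)·(1 + z³ + z⁶ + z⁹ + z¹²)·(z + z² + z³ + z⁶); the count is [z¹³].
(1 + z + z² + z⁶) has coefficients 1,1,1,0,0,0,1 for degrees 0…6.
(1 + z³ + z⁶ + z⁹ + z¹²) has coefficients 1,0,0,1,0,0,1,0,0,1,0,0,1,0 for degrees 0…13.
Finally multiplying by (z + z² + z³ + z⁶), the product of all factors after the first has coefficients 0,1,1,1,1,1,2,1,1,2,1,1,2,1 for degrees 0…13.
[z¹³] = 1·1 + 1·2 + 1·1 + 1·1 = 5.

5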